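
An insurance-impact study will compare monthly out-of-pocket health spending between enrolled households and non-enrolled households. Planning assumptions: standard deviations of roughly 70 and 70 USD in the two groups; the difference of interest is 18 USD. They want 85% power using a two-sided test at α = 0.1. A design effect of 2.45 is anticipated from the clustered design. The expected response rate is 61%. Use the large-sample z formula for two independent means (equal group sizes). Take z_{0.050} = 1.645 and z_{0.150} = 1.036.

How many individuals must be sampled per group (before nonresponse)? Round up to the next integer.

n = 874 per group

n = (z_{α/2} + z_β)² · (σ₁² + σ₂²) / δ²
  = (1.645 + 1.036)² · (70² + 70² = 9800) / 18²
  = 7.1878 · 9800 / 324
  = 217.41
Design effect: 2.45 × 217.41 = 532.65.
Adjust for 61% response: 532.65 / 0.61 = 873.19.
Round up → n = 874 per group.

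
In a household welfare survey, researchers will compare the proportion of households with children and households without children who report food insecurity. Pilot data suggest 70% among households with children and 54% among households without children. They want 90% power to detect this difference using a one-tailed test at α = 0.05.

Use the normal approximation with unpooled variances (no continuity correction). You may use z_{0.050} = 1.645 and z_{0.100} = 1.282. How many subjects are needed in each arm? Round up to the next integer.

n = (z_α + z_β)² · [p₁(1−p₁) + p₂(1−p₂)] / (p₁ − p₂)²
  = (1.645 + 1.282)² · (0.70·0.30 + 0.54·0.46) / (0.16)²
  = (2.927)² · (0.2100 + 0.2484) / 0.0256
  = 8.5673 · 0.4584 / 0.0256
  = 153.41
Round up → n = 154 per group.

n = 154 per group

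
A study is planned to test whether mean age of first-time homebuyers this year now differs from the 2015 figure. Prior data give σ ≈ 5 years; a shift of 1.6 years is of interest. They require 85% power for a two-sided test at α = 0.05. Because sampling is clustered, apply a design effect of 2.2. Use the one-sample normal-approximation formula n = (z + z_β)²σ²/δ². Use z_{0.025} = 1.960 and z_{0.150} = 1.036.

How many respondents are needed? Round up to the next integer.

n = 193

n = (z_{α/2} + z_β)² · σ² / δ²
  = (1.960 + 1.036)² · 5² / 1.6²
  = 8.9760 · 25 / 2.56
  = 87.66
Design effect: 2.2 × 87.66 = 192.84.
Round up → n = 193.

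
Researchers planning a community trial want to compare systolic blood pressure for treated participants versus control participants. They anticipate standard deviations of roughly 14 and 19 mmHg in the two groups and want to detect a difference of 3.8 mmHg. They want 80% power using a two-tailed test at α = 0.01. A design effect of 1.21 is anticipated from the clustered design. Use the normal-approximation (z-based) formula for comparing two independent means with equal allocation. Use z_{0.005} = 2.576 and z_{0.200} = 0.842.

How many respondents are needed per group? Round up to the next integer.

n = 546 per group

n = (z_{α/2} + z_β)² · (σ₁² + σ₂²) / δ²
  = (2.576 + 0.842)² · (14² + 19² = 557) / 3.8²
  = 11.6827 · 557 / 14.44
  = 450.64
Design effect: 1.21 × 450.64 = 545.28.
Round up → n = 546 per group.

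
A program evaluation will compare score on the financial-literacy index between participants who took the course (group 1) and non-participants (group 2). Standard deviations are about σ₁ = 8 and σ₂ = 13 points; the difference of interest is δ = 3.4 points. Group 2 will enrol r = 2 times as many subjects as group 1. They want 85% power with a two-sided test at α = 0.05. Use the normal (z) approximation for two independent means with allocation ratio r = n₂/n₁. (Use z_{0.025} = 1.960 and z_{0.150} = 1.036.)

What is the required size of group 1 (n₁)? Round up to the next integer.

n₁ = (z_{α/2} + z_β)² · (σ₁² + σ₂²/r) / δ²
   = (1.960 + 1.036)² · (8² + 13²/2) / 3.4²
   = 8.9760 · (64 + 84.5) / 11.56
   = 8.9760 · 148.5 / 11.56
   = 115.31
Round up → n₁ = 116; n₂ = r·n₁ = 2 × 116 = 232.

n₁ = 116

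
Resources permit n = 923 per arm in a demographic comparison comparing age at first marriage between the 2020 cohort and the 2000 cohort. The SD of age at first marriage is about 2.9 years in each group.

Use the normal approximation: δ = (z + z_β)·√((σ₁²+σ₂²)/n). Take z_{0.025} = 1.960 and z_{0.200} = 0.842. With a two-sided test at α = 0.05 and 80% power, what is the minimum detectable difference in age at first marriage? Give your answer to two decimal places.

Minimum detectable difference ≈ 0.38 years

δ = (z_{α/2} + z_β) · √((σ₁²+σ₂²)/n)
  = (1.960 + 0.842) · √(16.82/923)
  = 2.802 · √0.01822
  = 2.802 · 0.1350
  = 0.3783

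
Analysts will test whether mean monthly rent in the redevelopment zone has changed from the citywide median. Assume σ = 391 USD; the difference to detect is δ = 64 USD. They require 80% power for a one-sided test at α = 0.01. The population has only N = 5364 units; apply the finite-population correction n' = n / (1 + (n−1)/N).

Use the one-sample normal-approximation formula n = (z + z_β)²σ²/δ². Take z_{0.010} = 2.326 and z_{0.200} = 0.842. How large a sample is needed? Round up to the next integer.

n = (z_α + z_β)² · σ² / δ²
  = (2.326 + 0.842)² · 391² / 64²
  = 10.0362 · 152881 / 4096
  = 374.60
Finite-population correction (N = 5364): 374.60 / (1 + (374.60 − 1)/5364) = 350.21.
Round up → n = 351.

n = 351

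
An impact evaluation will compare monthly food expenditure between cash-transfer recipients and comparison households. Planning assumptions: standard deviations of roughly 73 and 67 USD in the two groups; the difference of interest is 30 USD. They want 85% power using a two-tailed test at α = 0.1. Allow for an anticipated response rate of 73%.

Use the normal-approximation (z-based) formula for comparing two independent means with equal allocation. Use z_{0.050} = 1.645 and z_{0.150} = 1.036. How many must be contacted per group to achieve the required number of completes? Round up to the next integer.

n = (z_{α/2} + z_β)² · (σ₁² + σ₂²) / δ²
  = (1.645 + 1.036)² · (73² + 67² = 9818) / 30²
  = 7.1878 · 9818 / 900
  = 78.41
Adjust for 73% response: 78.41 / 0.73 = 107.41.
Round up → n = 108 per group.

n = 108 per group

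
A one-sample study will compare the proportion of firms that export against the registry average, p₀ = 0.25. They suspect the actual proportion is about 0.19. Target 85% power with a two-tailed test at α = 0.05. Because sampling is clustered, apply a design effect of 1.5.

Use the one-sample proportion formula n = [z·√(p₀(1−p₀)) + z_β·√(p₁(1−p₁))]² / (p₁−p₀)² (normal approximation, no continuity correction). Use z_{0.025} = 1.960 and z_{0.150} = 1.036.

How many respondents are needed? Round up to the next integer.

n = [z_{α/2}·√(p₀q₀) + z_β·√(p₁q₁)]² / (p₁ − p₀)²
  = [1.960·√(0.25·0.75) + 1.036·√(0.19·0.81)]² / (-0.06)²
  = [1.960·0.4330 + 1.036·0.3923]² / 0.0036
  = [1.2551]² / 0.0036
  = 437.60
Design effect: 1.5 × 437.60 = 656.39.
Round up → n = 657.

n = 657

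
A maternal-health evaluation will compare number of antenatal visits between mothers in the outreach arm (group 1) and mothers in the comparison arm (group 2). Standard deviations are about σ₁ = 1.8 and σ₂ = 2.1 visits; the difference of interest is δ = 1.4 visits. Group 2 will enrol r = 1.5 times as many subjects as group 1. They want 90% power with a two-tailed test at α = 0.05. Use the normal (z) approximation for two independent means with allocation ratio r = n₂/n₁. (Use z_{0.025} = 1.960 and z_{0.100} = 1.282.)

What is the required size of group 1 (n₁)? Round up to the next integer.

n₁ = (z_{α/2} + z_β)² · (σ₁² + σ₂²/r) / δ²
   = (1.960 + 1.282)² · (1.8² + 2.1²/1.5) / 1.4²
   = 10.5106 · (3.24 + 2.94) / 1.96
   = 10.5106 · 6.18 / 1.96
   = 33.14
Round up → n₁ = 34; n₂ = r·n₁ = 1.5 × 34 = 51.

n₁ = 34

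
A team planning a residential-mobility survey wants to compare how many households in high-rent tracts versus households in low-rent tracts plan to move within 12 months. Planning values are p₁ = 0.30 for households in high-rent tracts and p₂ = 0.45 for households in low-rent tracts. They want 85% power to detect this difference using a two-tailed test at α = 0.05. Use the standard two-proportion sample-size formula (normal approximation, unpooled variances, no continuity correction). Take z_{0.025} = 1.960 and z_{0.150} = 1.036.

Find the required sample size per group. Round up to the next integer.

n = (z_{α/2} + z_β)² · [p₁(1−p₁) + p₂(1−p₂)] / (p₁ − p₂)²
  = (1.960 + 1.036)² · (0.30·0.70 + 0.45·0.55) / (-0.15)²
  = (2.996)² · (0.2100 + 0.2475) / 0.0225
  = 8.9760 · 0.4575 / 0.0225
  = 182.51
Round up → n = 183 per group.

n = 183 per group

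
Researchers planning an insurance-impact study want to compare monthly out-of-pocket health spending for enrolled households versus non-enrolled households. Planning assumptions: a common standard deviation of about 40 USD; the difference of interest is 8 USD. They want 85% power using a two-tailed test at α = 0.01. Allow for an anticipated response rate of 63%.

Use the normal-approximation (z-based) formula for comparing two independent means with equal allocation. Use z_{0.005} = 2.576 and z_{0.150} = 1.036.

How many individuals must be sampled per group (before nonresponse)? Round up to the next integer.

n = 1036 per group

n = (z_{α/2} + z_β)² · (σ₁² + σ₂²) / δ²
  = (2.576 + 1.036)² · (2·40² = 3200) / 8²
  = 13.0465 · 3200 / 64
  = 652.33
Adjust for 63% response: 652.33 / 0.63 = 1035.44.
Round up → n = 1036 per group.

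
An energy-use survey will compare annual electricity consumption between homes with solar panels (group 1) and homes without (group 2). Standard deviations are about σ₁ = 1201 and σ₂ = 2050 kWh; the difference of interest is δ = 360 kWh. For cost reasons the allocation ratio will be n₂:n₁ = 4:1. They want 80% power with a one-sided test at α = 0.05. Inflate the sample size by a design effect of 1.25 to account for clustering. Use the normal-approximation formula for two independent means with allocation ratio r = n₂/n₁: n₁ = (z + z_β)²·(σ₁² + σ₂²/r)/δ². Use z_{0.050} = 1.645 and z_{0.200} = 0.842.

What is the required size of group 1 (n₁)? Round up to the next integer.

n₁ = 149

n₁ = (z_α + z_β)² · (σ₁² + σ₂²/r) / δ²
   = (1.645 + 0.842)² · (1201² + 2050²/4) / 360²
   = 6.1852 · (1442401 + 1050625) / 129600
   = 6.1852 · 2493026 / 129600
   = 118.98
Design effect: 1.25 × 118.98 = 148.72.
Round up → n₁ = 149; n₂ = r·n₁ = 4 × 149 = 596.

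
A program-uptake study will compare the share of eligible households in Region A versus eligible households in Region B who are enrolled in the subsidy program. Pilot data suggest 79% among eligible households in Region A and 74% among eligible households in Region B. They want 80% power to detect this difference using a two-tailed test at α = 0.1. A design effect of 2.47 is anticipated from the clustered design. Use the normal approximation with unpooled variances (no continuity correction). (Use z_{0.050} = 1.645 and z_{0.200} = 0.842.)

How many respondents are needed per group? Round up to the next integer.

n = 2190 per group

n = (z_{α/2} + z_β)² · [p₁(1−p₁) + p₂(1−p₂)] / (p₁ − p₂)²
  = (1.645 + 0.842)² · (0.79·0.21 + 0.74·0.26) / (0.05)²
  = (2.487)² · (0.1659 + 0.1924) / 0.0025
  = 6.1852 · 0.3583 / 0.0025
  = 886.46
Design effect: 2.47 × 886.46 = 2189.55.
Round up → n = 2190 per group.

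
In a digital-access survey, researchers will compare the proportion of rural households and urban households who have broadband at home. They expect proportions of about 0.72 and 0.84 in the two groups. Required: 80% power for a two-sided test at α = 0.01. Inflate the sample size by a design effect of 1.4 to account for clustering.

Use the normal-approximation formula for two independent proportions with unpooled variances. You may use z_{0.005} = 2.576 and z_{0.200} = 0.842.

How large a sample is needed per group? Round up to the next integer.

n = (z_{α/2} + z_β)² · [p₁(1−p₁) + p₂(1−p₂)] / (p₁ − p₂)²
  = (2.576 + 0.842)² · (0.72·0.28 + 0.84·0.16) / (-0.12)²
  = (3.418)² · (0.2016 + 0.1344) / 0.0144
  = 11.6827 · 0.3360 / 0.0144
  = 272.60
Design effect: 1.4 × 272.60 = 381.64.
Round up → n = 382 per group.

n = 382 per group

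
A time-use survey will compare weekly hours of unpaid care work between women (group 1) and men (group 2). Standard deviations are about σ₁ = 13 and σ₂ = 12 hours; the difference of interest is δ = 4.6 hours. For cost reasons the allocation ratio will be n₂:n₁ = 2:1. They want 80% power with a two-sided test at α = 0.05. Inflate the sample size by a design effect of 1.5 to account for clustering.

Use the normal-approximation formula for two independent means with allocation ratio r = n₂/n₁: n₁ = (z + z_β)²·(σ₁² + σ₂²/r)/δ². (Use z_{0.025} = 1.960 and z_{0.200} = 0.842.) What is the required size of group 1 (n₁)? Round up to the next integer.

n₁ = 135

n₁ = (z_{α/2} + z_β)² · (σ₁² + σ₂²/r) / δ²
   = (1.960 + 0.842)² · (13² + 12²/2) / 4.6²
   = 7.8512 · (169 + 72) / 21.16
   = 7.8512 · 241 / 21.16
   = 89.42
Design effect: 1.5 × 89.42 = 134.13.
Round up → n₁ = 135; n₂ = r·n₁ = 2 × 135 = 270.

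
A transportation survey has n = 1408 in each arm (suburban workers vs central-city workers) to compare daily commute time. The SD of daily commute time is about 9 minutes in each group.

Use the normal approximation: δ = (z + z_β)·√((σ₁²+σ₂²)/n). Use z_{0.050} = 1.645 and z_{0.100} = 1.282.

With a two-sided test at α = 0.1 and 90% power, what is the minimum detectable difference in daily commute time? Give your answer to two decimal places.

Minimum detectable difference ≈ 0.99 minutes

δ = (z_{α/2} + z_β) · √((σ₁²+σ₂²)/n)
  = (1.645 + 1.282) · √(162/1408)
  = 2.927 · √0.11506
  = 2.927 · 0.3392
  = 0.9928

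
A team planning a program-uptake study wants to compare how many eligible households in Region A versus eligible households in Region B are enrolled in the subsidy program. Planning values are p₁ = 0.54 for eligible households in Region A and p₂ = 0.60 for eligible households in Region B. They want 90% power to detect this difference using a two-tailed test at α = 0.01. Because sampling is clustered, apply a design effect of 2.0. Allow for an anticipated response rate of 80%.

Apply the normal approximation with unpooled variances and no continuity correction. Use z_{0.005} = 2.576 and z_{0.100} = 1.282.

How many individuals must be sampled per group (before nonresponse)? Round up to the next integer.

n = 5049 per group

n = (z_{α/2} + z_β)² · [p₁(1−p₁) + p₂(1−p₂)] / (p₁ − p₂)²
  = (2.576 + 1.282)² · (0.54·0.46 + 0.60·0.40) / (-0.06)²
  = (3.858)² · (0.2484 + 0.2400) / 0.0036
  = 14.8842 · 0.4884 / 0.0036
  = 2019.28
Design effect: 2.0 × 2019.28 = 4038.57.
Adjust for 80% response: 4038.57 / 0.80 = 5048.21.
Round up → n = 5049 per group.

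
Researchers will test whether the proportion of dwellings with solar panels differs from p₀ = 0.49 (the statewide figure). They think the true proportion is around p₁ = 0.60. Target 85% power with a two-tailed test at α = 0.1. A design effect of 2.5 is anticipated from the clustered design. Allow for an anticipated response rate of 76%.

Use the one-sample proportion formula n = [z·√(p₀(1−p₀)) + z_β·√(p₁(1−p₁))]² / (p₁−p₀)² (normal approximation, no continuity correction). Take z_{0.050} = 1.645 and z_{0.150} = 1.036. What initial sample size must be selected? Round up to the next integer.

n = [z_{α/2}·√(p₀q₀) + z_β·√(p₁q₁)]² / (p₁ − p₀)²
  = [1.645·√(0.49·0.51) + 1.036·√(0.60·0.40)]² / (0.11)²
  = [1.645·0.4999 + 1.036·0.4899]² / 0.0121
  = [1.3299]² / 0.0121
  = 146.16
Design effect: 2.5 × 146.16 = 365.40.
Adjust for 76% response: 365.40 / 0.76 = 480.79.
Round up → n = 481.

n = 481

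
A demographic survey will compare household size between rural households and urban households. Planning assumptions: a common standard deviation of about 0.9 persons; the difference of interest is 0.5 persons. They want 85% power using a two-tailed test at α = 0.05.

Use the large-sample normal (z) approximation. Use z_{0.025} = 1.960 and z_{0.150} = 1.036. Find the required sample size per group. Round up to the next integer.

n = (z_{α/2} + z_β)² · (σ₁² + σ₂²) / δ²
  = (1.960 + 1.036)² · (2·0.9² = 1.62) / 0.5²
  = 8.9760 · 1.62 / 0.25
  = 58.16
Round up → n = 59 per group.

n = 59 per group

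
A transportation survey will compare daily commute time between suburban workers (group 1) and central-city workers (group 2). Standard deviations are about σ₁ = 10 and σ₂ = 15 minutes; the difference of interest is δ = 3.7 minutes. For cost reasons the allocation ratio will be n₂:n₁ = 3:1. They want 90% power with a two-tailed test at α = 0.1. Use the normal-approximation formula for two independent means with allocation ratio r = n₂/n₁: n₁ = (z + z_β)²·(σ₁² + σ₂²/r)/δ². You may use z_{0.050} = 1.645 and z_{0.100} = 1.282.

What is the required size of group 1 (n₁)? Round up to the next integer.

n₁ = (z_{α/2} + z_β)² · (σ₁² + σ₂²/r) / δ²
   = (1.645 + 1.282)² · (10² + 15²/3) / 3.7²
   = 8.5673 · (100 + 75) / 13.69
   = 8.5673 · 175 / 13.69
   = 109.52
Round up → n₁ = 110; n₂ = r·n₁ = 3 × 110 = 330.

n₁ = 110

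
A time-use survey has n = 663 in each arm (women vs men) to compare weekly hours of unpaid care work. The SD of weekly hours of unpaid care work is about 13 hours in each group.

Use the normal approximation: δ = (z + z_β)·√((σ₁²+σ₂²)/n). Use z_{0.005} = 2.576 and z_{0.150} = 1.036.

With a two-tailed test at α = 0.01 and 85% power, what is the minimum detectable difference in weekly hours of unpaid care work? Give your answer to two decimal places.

δ = (z_{α/2} + z_β) · √((σ₁²+σ₂²)/n)
  = (2.576 + 1.036) · √(338/663)
  = 3.612 · √0.5098
  = 3.612 · 0.7140
  = 2.5790

Minimum detectable difference ≈ 2.58 hours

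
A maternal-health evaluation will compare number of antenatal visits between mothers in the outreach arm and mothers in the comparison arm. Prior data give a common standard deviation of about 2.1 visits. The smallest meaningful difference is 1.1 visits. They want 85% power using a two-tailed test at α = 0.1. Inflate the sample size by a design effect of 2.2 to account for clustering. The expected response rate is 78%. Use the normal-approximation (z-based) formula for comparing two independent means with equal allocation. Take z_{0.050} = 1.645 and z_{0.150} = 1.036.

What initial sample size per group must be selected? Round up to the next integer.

n = 148 per group

n = (z_{α/2} + z_β)² · (σ₁² + σ₂²) / δ²
  = (1.645 + 1.036)² · (2·2.1² = 8.82) / 1.1²
  = 7.1878 · 8.82 / 1.21
  = 52.39
Design effect: 2.2 × 52.39 = 115.27.
Adjust for 78% response: 115.27 / 0.78 = 147.78.
Round up → n = 148 per group.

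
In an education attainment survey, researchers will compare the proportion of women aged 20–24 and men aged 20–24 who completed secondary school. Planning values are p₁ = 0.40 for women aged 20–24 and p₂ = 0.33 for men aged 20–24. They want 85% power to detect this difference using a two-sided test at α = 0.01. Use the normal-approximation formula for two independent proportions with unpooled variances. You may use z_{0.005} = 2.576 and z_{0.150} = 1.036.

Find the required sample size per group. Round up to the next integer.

n = (z_{α/2} + z_β)² · [p₁(1−p₁) + p₂(1−p₂)] / (p₁ − p₂)²
  = (2.576 + 1.036)² · (0.40·0.60 + 0.33·0.67) / (0.07)²
  = (3.612)² · (0.2400 + 0.2211) / 0.0049
  = 13.0465 · 0.4611 / 0.0049
  = 1227.71
Round up → n = 1228 per group.

n = 1228 per group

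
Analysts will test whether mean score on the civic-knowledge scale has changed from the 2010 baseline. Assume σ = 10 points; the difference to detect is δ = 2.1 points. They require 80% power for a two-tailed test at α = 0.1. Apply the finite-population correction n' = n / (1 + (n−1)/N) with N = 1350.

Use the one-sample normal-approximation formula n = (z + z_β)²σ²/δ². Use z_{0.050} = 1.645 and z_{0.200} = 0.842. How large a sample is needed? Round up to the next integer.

n = (z_{α/2} + z_β)² · σ² / δ²
  = (1.645 + 0.842)² · 10² / 2.1²
  = 6.1852 · 100 / 4.41
  = 140.25
Finite-population correction (N = 1350): 140.25 / (1 + (140.25 − 1)/1350) = 127.14.
Round up → n = 128.

n = 128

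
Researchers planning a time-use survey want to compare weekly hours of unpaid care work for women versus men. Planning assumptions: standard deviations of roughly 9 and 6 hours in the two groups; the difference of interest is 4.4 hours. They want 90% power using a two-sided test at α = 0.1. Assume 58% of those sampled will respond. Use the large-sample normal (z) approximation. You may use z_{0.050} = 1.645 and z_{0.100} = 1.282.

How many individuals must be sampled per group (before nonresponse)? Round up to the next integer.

n = (z_{α/2} + z_β)² · (σ₁² + σ₂²) / δ²
  = (1.645 + 1.282)² · (9² + 6² = 117) / 4.4²
  = 8.5673 · 117 / 19.36
  = 51.78
Adjust for 58% response: 51.78 / 0.58 = 89.27.
Round up → n = 90 per group.

n = 90 per group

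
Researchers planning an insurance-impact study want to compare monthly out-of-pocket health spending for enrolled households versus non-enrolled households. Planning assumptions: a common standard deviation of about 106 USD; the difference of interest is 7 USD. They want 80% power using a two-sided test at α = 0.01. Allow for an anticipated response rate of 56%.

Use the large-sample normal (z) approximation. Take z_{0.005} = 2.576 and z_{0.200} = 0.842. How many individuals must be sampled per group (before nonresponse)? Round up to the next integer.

n = (z_{α/2} + z_β)² · (σ₁² + σ₂²) / δ²
  = (2.576 + 0.842)² · (2·106² = 22472) / 7²
  = 11.6827 · 22472 / 49
  = 5357.84
Adjust for 56% response: 5357.84 / 0.56 = 9567.57.
Round up → n = 9568 per group.

n = 9568 per group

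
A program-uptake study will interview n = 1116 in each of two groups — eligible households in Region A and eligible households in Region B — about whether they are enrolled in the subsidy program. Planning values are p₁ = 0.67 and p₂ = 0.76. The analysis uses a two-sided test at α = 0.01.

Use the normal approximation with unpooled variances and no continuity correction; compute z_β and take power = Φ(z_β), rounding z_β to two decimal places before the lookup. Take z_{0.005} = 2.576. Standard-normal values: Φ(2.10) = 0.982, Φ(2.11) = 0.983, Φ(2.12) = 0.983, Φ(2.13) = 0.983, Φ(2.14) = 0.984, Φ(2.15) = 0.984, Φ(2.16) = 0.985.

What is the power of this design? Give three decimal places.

z_β = |p₁−p₂|·√(n/[p₁q₁+p₂q₂]) − z_{α/2}
    = 0.09 · √(1116/0.4035) − 2.576
    = 0.09 · 52.5909 − 2.576
    = 4.7332 − 2.576 = 2.1572 → 2.16
Power = Φ(2.16) = 0.985.

Power ≈ 0.985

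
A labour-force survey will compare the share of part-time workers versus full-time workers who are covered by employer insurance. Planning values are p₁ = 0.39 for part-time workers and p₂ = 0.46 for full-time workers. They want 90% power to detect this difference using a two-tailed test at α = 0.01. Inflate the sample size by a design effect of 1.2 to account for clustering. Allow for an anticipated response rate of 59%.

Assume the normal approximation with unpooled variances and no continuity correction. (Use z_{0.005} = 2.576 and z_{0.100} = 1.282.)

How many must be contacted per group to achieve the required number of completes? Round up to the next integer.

n = 3005 per group

n = (z_{α/2} + z_β)² · [p₁(1−p₁) + p₂(1−p₂)] / (p₁ − p₂)²
  = (2.576 + 1.282)² · (0.39·0.61 + 0.46·0.54) / (-0.07)²
  = (3.858)² · (0.2379 + 0.2484) / 0.0049
  = 14.8842 · 0.4863 / 0.0049
  = 1477.18
Design effect: 1.2 × 1477.18 = 1772.61.
Adjust for 59% response: 1772.61 / 0.59 = 3004.43.
Round up → n = 3005 per group.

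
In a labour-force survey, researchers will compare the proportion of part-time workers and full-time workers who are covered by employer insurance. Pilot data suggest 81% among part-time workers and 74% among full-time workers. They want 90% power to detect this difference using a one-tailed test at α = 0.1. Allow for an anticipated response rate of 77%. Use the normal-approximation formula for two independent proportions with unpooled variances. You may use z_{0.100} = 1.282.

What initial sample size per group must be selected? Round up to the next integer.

n = 604 per group

n = (z_α + z_β)² · [p₁(1−p₁) + p₂(1−p₂)] / (p₁ − p₂)²
  = (1.282 + 1.282)² · (0.81·0.19 + 0.74·0.26) / (0.07)²
  = (2.564)² · (0.1539 + 0.1924) / 0.0049
  = 6.5741 · 0.3463 / 0.0049
  = 464.61
Adjust for 77% response: 464.61 / 0.77 = 603.40.
Round up → n = 604 per group.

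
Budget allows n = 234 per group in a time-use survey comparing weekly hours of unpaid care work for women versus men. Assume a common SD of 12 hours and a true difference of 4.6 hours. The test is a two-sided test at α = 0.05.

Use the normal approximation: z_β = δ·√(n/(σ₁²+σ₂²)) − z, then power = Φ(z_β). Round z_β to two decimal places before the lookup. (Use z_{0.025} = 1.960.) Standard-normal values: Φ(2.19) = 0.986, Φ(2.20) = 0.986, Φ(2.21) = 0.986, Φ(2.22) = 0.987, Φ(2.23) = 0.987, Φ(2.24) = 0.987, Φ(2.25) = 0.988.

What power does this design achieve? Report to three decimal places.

z_β = δ·√(n/(σ₁²+σ₂²)) − z_{α/2}
    = 4.6 · √(234/288) − 1.960
    = 4.6 · 0.90139 − 1.960
    = 4.1464 − 1.960 = 2.1864 → 2.19
Power = Φ(2.19) = 0.986.

Power ≈ 0.986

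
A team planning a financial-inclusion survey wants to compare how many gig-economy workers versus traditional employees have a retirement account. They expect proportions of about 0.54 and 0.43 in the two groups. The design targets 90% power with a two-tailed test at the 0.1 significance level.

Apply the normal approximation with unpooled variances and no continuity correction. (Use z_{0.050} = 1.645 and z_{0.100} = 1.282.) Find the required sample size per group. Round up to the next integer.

n = (z_{α/2} + z_β)² · [p₁(1−p₁) + p₂(1−p₂)] / (p₁ − p₂)²
  = (1.645 + 1.282)² · (0.54·0.46 + 0.43·0.57) / (0.11)²
  = (2.927)² · (0.2484 + 0.2451) / 0.0121
  = 8.5673 · 0.4935 / 0.0121
  = 349.42
Round up → n = 350 per group.

n = 350 per group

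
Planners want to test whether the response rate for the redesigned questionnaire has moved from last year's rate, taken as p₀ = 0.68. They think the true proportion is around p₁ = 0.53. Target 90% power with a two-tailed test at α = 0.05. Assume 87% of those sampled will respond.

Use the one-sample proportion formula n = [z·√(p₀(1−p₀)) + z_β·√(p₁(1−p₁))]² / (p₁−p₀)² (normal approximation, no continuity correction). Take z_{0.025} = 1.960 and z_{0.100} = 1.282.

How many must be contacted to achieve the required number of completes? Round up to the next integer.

n = 124

n = [z_{α/2}·√(p₀q₀) + z_β·√(p₁q₁)]² / (p₁ − p₀)²
  = [1.960·√(0.68·0.32) + 1.282·√(0.53·0.47)]² / (-0.15)²
  = [1.960·0.4665 + 1.282·0.4991]² / 0.0225
  = [1.5541]² / 0.0225
  = 107.35
Adjust for 87% response: 107.35 / 0.87 = 123.39.
Round up → n = 124.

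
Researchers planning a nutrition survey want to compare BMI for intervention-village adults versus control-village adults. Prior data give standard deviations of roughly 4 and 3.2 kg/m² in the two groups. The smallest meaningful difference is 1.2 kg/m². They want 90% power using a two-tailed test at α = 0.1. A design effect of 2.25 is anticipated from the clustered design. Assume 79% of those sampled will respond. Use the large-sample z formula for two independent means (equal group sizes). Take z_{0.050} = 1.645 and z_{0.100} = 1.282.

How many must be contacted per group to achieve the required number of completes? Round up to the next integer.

n = 445 per group

n = (z_{α/2} + z_β)² · (σ₁² + σ₂²) / δ²
  = (1.645 + 1.282)² · (4² + 3.2² = 26.24) / 1.2²
  = 8.5673 · 26.24 / 1.44
  = 156.12
Design effect: 2.25 × 156.12 = 351.26.
Adjust for 79% response: 351.26 / 0.79 = 444.63.
Round up → n = 445 per group.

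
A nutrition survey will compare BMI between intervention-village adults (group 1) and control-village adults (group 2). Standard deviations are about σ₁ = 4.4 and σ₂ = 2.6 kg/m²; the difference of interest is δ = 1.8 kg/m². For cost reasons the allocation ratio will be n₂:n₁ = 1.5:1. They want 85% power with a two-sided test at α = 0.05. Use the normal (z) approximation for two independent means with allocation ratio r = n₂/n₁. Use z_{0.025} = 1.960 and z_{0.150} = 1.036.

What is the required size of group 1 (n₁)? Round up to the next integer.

n₁ = (z_{α/2} + z_β)² · (σ₁² + σ₂²/r) / δ²
   = (1.960 + 1.036)² · (4.4² + 2.6²/1.5) / 1.8²
   = 8.9760 · (19.36 + 4.5067) / 3.24
   = 8.9760 · 23.8667 / 3.24
   = 66.12
Round up → n₁ = 67; n₂ = r·n₁ = 1.5 × 67 = 101.

n₁ = 67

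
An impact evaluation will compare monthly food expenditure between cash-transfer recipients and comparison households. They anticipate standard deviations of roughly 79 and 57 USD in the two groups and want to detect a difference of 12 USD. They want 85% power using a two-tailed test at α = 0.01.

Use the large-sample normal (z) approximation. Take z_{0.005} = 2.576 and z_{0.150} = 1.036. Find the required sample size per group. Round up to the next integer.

n = (z_{α/2} + z_β)² · (σ₁² + σ₂²) / δ²
  = (2.576 + 1.036)² · (79² + 57² = 9490) / 12²
  = 13.0465 · 9490 / 144
  = 859.80
Round up → n = 860 per group.

n = 860 per group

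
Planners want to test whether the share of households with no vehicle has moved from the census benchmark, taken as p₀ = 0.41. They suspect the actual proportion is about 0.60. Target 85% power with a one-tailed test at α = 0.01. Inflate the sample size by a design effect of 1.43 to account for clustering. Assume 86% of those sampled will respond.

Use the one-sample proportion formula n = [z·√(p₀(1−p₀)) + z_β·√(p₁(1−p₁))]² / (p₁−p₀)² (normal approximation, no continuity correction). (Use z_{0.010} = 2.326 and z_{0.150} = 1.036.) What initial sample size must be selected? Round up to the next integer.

n = 126

n = [z_α·√(p₀q₀) + z_β·√(p₁q₁)]² / (p₁ − p₀)²
  = [2.326·√(0.41·0.59) + 1.036·√(0.60·0.40)]² / (0.19)²
  = [2.326·0.4918 + 1.036·0.4899]² / 0.0361
  = [1.6515]² / 0.0361
  = 75.56
Design effect: 1.43 × 75.56 = 108.05.
Adjust for 86% response: 108.05 / 0.86 = 125.63.
Round up → n = 126.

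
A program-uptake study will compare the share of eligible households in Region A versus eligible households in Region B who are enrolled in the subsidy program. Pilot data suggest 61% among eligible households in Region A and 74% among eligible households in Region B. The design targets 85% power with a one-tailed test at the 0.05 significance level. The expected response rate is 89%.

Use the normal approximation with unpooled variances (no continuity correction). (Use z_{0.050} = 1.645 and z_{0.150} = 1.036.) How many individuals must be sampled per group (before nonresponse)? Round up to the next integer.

n = 206 per group

n = (z_α + z_β)² · [p₁(1−p₁) + p₂(1−p₂)] / (p₁ − p₂)²
  = (1.645 + 1.036)² · (0.61·0.39 + 0.74·0.26) / (-0.13)²
  = (2.681)² · (0.2379 + 0.1924) / 0.0169
  = 7.1878 · 0.4303 / 0.0169
  = 183.01
Adjust for 89% response: 183.01 / 0.89 = 205.63.
Round up → n = 206 per group.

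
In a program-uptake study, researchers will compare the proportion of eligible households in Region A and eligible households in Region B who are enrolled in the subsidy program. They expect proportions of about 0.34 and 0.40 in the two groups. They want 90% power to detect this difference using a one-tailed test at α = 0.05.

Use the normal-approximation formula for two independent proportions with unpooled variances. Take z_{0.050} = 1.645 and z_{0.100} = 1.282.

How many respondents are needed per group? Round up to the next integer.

n = 1106 per group

n = (z_α + z_β)² · [p₁(1−p₁) + p₂(1−p₂)] / (p₁ − p₂)²
  = (1.645 + 1.282)² · (0.34·0.66 + 0.40·0.60) / (-0.06)²
  = (2.927)² · (0.2244 + 0.2400) / 0.0036
  = 8.5673 · 0.4644 / 0.0036
  = 1105.19
Round up → n = 1106 per group.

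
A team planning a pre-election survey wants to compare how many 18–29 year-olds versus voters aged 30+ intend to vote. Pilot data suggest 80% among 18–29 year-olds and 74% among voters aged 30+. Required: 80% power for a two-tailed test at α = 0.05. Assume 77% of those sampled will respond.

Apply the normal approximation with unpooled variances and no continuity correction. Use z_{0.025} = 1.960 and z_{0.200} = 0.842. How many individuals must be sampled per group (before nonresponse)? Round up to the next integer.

n = 999 per group

n = (z_{α/2} + z_β)² · [p₁(1−p₁) + p₂(1−p₂)] / (p₁ − p₂)²
  = (1.960 + 0.842)² · (0.80·0.20 + 0.74·0.26) / (0.06)²
  = (2.802)² · (0.1600 + 0.1924) / 0.0036
  = 7.8512 · 0.3524 / 0.0036
  = 768.55
Adjust for 77% response: 768.55 / 0.77 = 998.11.
Round up → n = 999 per group.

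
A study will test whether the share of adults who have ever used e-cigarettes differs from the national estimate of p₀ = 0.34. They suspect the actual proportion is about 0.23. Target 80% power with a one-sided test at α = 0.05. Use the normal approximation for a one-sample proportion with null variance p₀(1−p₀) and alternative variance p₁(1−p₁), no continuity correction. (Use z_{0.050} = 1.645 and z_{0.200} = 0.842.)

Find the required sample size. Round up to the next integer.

n = 107

n = [z_α·√(p₀q₀) + z_β·√(p₁q₁)]² / (p₁ − p₀)²
  = [1.645·√(0.34·0.66) + 0.842·√(0.23·0.77)]² / (-0.11)²
  = [1.645·0.4737 + 0.842·0.4208]² / 0.0121
  = [1.1336]² / 0.0121
  = 106.20
Round up → n = 107.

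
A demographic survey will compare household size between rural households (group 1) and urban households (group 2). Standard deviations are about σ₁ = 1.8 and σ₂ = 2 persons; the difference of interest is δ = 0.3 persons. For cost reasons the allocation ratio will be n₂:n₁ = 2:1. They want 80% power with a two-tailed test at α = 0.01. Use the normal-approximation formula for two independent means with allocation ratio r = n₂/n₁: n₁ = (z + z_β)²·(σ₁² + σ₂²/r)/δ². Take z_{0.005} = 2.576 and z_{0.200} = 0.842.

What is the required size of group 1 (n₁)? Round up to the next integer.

n₁ = (z_{α/2} + z_β)² · (σ₁² + σ₂²/r) / δ²
   = (2.576 + 0.842)² · (1.8² + 2²/2) / 0.3²
   = 11.6827 · (3.24 + 2) / 0.09
   = 11.6827 · 5.24 / 0.09
   = 680.19
Round up → n₁ = 681; n₂ = r·n₁ = 2 × 681 = 1362.

n₁ = 681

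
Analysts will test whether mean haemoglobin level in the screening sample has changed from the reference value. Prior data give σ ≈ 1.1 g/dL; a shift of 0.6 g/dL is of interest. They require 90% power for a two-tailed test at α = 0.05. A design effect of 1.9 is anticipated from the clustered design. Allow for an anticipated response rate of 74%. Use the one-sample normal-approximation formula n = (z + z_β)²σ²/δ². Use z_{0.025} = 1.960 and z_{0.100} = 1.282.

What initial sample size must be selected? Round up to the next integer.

n = (z_{α/2} + z_β)² · σ² / δ²
  = (1.960 + 1.282)² · 1.1² / 0.6²
  = 10.5106 · 1.21 / 0.36
  = 35.33
Design effect: 1.9 × 35.33 = 67.12.
Adjust for 74% response: 67.12 / 0.74 = 90.70.
Round up → n = 91.

n = 91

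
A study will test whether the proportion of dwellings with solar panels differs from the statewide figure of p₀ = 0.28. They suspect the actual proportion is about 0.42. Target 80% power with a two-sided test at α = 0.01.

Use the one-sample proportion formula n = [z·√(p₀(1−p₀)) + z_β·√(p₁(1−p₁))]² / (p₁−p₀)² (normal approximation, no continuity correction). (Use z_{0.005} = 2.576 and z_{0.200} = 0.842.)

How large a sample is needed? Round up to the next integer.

n = [z_{α/2}·√(p₀q₀) + z_β·√(p₁q₁)]² / (p₁ − p₀)²
  = [2.576·√(0.28·0.72) + 0.842·√(0.42·0.58)]² / (0.14)²
  = [2.576·0.4490 + 0.842·0.4936]² / 0.0196
  = [1.5722]² / 0.0196
  = 126.11
Round up → n = 127.

n = 127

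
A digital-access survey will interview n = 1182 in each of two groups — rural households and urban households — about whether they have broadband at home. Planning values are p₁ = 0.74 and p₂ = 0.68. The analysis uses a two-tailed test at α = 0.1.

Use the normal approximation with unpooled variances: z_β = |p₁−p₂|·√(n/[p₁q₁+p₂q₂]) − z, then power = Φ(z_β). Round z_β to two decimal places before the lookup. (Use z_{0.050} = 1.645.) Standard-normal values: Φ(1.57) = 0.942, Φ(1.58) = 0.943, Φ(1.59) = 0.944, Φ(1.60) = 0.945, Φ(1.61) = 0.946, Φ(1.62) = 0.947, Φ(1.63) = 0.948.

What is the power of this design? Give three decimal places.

Power ≈ 0.943

z_β = |p₁−p₂|·√(n/[p₁q₁+p₂q₂]) − z_{α/2}
    = 0.06 · √(1182/0.4100) − 1.645
    = 0.06 · 53.6929 − 1.645
    = 3.2216 − 1.645 = 1.5766 → 1.58
Power = Φ(1.58) = 0.943.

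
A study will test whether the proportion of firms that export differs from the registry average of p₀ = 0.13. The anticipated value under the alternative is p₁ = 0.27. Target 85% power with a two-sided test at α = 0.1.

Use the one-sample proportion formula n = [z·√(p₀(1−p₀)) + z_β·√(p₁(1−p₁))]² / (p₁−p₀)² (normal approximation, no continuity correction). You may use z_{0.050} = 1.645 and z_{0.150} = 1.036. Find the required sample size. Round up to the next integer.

n = [z_{α/2}·√(p₀q₀) + z_β·√(p₁q₁)]² / (p₁ − p₀)²
  = [1.645·√(0.13·0.87) + 1.036·√(0.27·0.73)]² / (0.14)²
  = [1.645·0.3363 + 1.036·0.4440]² / 0.0196
  = [1.0132]² / 0.0196
  = 52.37
Round up → n = 53.

n = 53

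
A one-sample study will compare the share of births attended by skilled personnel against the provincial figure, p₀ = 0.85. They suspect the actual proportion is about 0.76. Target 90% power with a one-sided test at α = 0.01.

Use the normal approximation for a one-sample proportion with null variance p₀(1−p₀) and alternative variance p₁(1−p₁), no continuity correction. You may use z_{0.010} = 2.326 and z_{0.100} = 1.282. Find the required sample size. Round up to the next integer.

n = 235

n = [z_α·√(p₀q₀) + z_β·√(p₁q₁)]² / (p₁ − p₀)²
  = [2.326·√(0.85·0.15) + 1.282·√(0.76·0.24)]² / (-0.09)²
  = [2.326·0.3571 + 1.282·0.4271]² / 0.0081
  = [1.3781]² / 0.0081
  = 234.45
Round up → n = 235.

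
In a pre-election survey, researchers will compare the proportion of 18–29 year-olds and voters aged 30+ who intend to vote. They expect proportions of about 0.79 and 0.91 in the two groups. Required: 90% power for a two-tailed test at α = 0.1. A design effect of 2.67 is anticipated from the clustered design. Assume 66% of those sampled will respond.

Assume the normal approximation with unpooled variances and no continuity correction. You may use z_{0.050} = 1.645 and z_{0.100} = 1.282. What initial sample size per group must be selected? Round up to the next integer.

n = 597 per group

n = (z_{α/2} + z_β)² · [p₁(1−p₁) + p₂(1−p₂)] / (p₁ − p₂)²
  = (1.645 + 1.282)² · (0.79·0.21 + 0.91·0.09) / (-0.12)²
  = (2.927)² · (0.1659 + 0.0819) / 0.0144
  = 8.5673 · 0.2478 / 0.0144
  = 147.43
Design effect: 2.67 × 147.43 = 393.64.
Adjust for 66% response: 393.64 / 0.66 = 596.42.
Round up → n = 597 per group.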